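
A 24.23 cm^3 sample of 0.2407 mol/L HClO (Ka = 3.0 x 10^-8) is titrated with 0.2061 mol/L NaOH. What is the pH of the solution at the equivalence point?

10.28

n(HClO) = 0.2407 x 0.02423 = 0.005832 mol; V(NaOH) at equivalence = 0.005832/0.2061 = 0.02830 L.
At equivalence all the acid is converted to ClO-; total volume = 0.02423 + 0.02830 = 0.05253 L, so [ClO-] = 0.005832/0.05253 = 0.1110 M.
Kb = Kw/Ka = 1.0e-14 / 3.0 x 10^-8 = 3.33e-7.
[OH^-] = sqrt(Kb x [ClO-]) = sqrt(3.33e-7 x 0.1110) = 0.000192 M.
pOH = 3.72, so pH = 14.00 - 3.72 = 10.28.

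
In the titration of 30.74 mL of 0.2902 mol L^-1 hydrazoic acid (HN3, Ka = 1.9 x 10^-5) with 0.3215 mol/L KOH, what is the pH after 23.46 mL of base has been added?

5.46

Initial n(HN3) = 0.2902 x 0.03074 = 0.008921 mol.
n(KOH) added = 0.3215 x 0.02346 = 0.007542 mol, converting that many moles of HN3 to N3-.
Remaining n(HN3) = 0.001378 mol; n(N3-) = 0.007542 mol.
By Henderson-Hasselbalch, pH = pKa + log([A^-]/[HA]) = 4.72 + log(0.007542/0.001378) = 4.72 + (+0.74) = 5.46.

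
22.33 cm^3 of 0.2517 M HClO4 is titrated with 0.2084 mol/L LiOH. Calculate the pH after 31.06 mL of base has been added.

n(acid) = 0.2517 x 0.02233 = 0.005620 mol; n(LiOH) added = 0.2084 x 0.03106 = 0.006473 mol.
Base is in excess by 0.006473 - 0.005620 = 0.0008524 mol in a total volume of 0.05339 L.
[OH^-] = 0.0008524/0.05339 = 0.01597 M, so pOH = 1.80 and pH = 14.00 - 1.80 = 12.20.

12.20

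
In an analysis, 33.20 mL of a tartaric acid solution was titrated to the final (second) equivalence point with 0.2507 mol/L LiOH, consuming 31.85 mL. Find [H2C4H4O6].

0.120 M

n(LiOH) = 0.2507 x 0.03185 = 0.007985 mol.
At the final (second) equivalence point, 2 mol OH^- react per mol H2C4H4O6, so n(H2C4H4O6) = 0.007985 / 2 = 0.003992 mol.
[H2C4H4O6] = 0.003992 / 0.03320 L = 0.120 M.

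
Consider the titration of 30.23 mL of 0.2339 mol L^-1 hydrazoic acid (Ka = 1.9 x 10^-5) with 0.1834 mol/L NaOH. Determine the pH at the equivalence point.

n(HN3) = 0.2339 x 0.03023 = 0.007071 mol; V(NaOH) at equivalence = 0.007071/0.1834 = 0.03855 L.
At equivalence all the acid is converted to N3-; total volume = 0.03023 + 0.03855 = 0.06878 L, so [N3-] = 0.007071/0.06878 = 0.1028 M.
Kb = Kw/Ka = 1.0e-14 / 1.9 x 10^-5 = 5.26e-10.
[OH^-] = sqrt(Kb x [N3-]) = sqrt(5.26e-10 x 0.1028) = 7.36e-6 M.
pOH = 5.13, so pH = 14.00 - 5.13 = 8.87.

8.87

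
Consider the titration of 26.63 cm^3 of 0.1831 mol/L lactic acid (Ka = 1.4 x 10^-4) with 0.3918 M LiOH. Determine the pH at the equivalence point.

8.48

n(HC3H5O3) = 0.1831 x 0.02663 = 0.004876 mol; V(LiOH) at equivalence = 0.004876/0.3918 = 0.01245 L.
At equivalence all the acid is converted to C3H5O3-; total volume = 0.02663 + 0.01245 = 0.03908 L, so [C3H5O3-] = 0.004876/0.03908 = 0.1248 M.
Kb = Kw/Ka = 1.0e-14 / 1.4 x 10^-4 = 7.14e-11.
[OH^-] = sqrt(Kb x [C3H5O3-]) = sqrt(7.14e-11 x 0.1248) = 2.99e-6 M.
pOH = 5.52, so pH = 14.00 - 5.52 = 8.48.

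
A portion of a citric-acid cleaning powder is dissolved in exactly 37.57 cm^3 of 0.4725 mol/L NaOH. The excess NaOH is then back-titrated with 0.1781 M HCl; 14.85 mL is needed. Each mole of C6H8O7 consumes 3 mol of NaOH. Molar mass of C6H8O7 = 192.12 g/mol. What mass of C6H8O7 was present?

0.967 g

Total n(NaOH) added = 0.4725 x 0.03757 = 0.01775 mol.
n(HCl) used = 0.1781 x 0.01485 = 0.002645 mol, which equals the excess n(NaOH).
So n(NaOH) consumed by the sample = 0.01775 - 0.002645 = 0.01511 mol.
n(C6H8O7) = 0.01511 / 3 = 0.005036 mol.
mass = 0.005036 mol x 192.12 g/mol = 0.967 g.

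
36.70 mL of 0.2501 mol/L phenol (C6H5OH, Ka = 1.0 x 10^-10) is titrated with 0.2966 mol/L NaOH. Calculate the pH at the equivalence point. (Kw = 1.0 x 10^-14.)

11.57

n(C6H5OH) = 0.2501 x 0.03670 = 0.009179 mol; V(NaOH) at equivalence = 0.009179/0.2966 = 0.03095 L.
At equivalence all the acid is converted to C6H5O-; total volume = 0.03670 + 0.03095 = 0.06765 L, so [C6H5O-] = 0.009179/0.06765 = 0.1357 M.
Kb = Kw/Ka = 1.0e-14 / 1.0 x 10^-10 = 0.000100.
[OH^-] = sqrt(Kb x [C6H5O-]) = sqrt(0.000100 x 0.1357) = 0.00368 M.
pOH = 2.43, so pH = 14.00 - 2.43 = 11.57.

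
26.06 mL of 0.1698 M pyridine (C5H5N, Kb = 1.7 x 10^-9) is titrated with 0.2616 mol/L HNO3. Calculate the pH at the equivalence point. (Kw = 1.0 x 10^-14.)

3.11

n(C5H5N) = 0.1698 x 0.02606 = 0.004425 mol; V(HNO3) at equivalence = 0.004425/0.2616 = 0.01692 L.
At equivalence the base is fully converted to C5H5NH+; total volume = 0.04298 L, so [C5H5NH+] = 0.004425/0.04298 = 0.1030 M.
Ka(C5H5NH+) = Kw/Kb = 1.0e-14 / 1.7 x 10^-9 = 5.88e-6.
[H^+] = sqrt(Ka x [C5H5NH+]) = sqrt(5.88e-6 x 0.1030) = 0.000778 M.
pH = -log(0.000778) = 3.11.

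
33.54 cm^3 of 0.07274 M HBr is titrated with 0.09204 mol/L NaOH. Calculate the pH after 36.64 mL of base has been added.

12.12

n(acid) = 0.07274 x 0.03354 = 0.002440 mol; n(NaOH) added = 0.09204 x 0.03664 = 0.003372 mol.
Base is in excess by 0.003372 - 0.002440 = 0.0009326 mol in a total volume of 0.07018 L.
[OH^-] = 0.0009326/0.07018 = 0.01329 M, so pOH = 1.88 and pH = 14.00 - 1.88 = 12.12.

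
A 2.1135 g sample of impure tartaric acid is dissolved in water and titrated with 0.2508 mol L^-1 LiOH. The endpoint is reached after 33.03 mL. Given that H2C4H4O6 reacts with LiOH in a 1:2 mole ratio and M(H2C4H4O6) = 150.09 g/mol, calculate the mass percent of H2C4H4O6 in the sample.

29.4%

n(LiOH) = 0.2508 x 0.03303 = 0.008284 mol.
n(H2C4H4O6) = 0.008284 / 2 = 0.004142 mol.
mass of H2C4H4O6 = 0.004142 x 150.09 = 0.6217 g.
% purity = 0.6217 / 2.1135 x 100 = 29.4%.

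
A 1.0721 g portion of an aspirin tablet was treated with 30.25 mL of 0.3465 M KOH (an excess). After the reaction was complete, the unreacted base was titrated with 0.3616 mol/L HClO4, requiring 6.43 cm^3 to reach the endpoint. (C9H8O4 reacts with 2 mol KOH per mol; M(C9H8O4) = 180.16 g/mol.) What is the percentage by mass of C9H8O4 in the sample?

68.5%

Total n(KOH) added = 0.3465 x 0.03025 = 0.01048 mol.
n(HClO4) used = 0.3616 x 0.006430 = 0.002325 mol, which equals the excess n(KOH).
So n(KOH) consumed by the sample = 0.01048 - 0.002325 = 0.008157 mol.
n(C9H8O4) = 0.008157 / 2 = 0.004078 mol.
mass C9H8O4 = 0.004078 x 180.16 = 0.7347 g, so %C9H8O4 = 0.7347/1.0721 x 100 = 68.5%.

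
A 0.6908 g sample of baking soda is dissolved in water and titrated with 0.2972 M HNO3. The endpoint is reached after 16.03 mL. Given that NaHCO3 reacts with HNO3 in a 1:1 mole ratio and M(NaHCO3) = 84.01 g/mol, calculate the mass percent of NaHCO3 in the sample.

n(HNO3) = 0.2972 x 0.01603 = 0.004764 mol.
n(NaHCO3) = 0.004764 / 1 = 0.004764 mol.
mass of NaHCO3 = 0.004764 x 84.01 = 0.4002 g.
% purity = 0.4002 / 0.6908 x 100 = 57.9%.

57.9%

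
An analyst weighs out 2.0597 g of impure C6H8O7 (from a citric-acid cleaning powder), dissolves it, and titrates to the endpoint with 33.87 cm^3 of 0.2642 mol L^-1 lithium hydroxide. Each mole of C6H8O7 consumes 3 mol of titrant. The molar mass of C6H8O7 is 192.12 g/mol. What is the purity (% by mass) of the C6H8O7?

n(LiOH) = 0.2642 x 0.03387 = 0.008948 mol.
n(C6H8O7) = 0.008948 / 3 = 0.002983 mol.
mass of C6H8O7 = 0.002983 x 192.12 = 0.5731 g.
% purity = 0.5731 / 2.0597 x 100 = 27.8%.

27.8%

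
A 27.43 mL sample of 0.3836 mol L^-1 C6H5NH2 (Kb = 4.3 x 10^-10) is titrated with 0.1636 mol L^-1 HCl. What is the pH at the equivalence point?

2.79

n(C6H5NH2) = 0.3836 x 0.02743 = 0.01052 mol; V(HCl) at equivalence = 0.01052/0.1636 = 0.06432 L.
At equivalence the base is fully converted to C6H5NH3+; total volume = 0.09175 L, so [C6H5NH3+] = 0.01052/0.09175 = 0.1147 M.
Ka(C6H5NH3+) = Kw/Kb = 1.0e-14 / 4.3 x 10^-10 = 2.33e-5.
[H^+] = sqrt(Ka x [C6H5NH3+]) = sqrt(2.33e-5 x 0.1147) = 0.00163 M.
pH = -log(0.00163) = 2.79.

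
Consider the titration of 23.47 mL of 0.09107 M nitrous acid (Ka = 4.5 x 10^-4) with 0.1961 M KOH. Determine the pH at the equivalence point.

8.07

n(HNO2) = 0.09107 x 0.02347 = 0.002137 mol; V(KOH) at equivalence = 0.002137/0.1961 = 0.01090 L.
At equivalence all the acid is converted to NO2-; total volume = 0.02347 + 0.01090 = 0.03437 L, so [NO2-] = 0.002137/0.03437 = 0.06219 M.
Kb = Kw/Ka = 1.0e-14 / 4.5 x 10^-4 = 2.22e-11.
[OH^-] = sqrt(Kb x [NO2-]) = sqrt(2.22e-11 x 0.06219) = 1.18e-6 M.
pOH = 5.93, so pH = 14.00 - 5.93 = 8.07.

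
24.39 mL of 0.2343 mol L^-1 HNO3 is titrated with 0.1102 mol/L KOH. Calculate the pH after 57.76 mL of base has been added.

11.90

n(acid) = 0.2343 x 0.02439 = 0.005715 mol; n(KOH) added = 0.1102 x 0.05776 = 0.006365 mol.
Base is in excess by 0.006365 - 0.005715 = 0.0006506 mol in a total volume of 0.08215 L.
[OH^-] = 0.0006506/0.08215 = 0.007919 M, so pOH = 2.10 and pH = 14.00 - 2.10 = 11.90.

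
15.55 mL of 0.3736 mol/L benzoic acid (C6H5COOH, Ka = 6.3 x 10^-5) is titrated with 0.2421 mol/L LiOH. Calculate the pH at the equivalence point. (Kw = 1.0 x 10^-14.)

8.68

n(C6H5COOH) = 0.3736 x 0.01555 = 0.005809 mol; V(LiOH) at equivalence = 0.005809/0.2421 = 0.02400 L.
At equivalence all the acid is converted to C6H5COO-; total volume = 0.01555 + 0.02400 = 0.03955 L, so [C6H5COO-] = 0.005809/0.03955 = 0.1469 M.
Kb = Kw/Ka = 1.0e-14 / 6.3 x 10^-5 = 1.59e-10.
[OH^-] = sqrt(Kb x [C6H5COO-]) = sqrt(1.59e-10 x 0.1469) = 4.83e-6 M.
pOH = 5.32, so pH = 14.00 - 5.32 = 8.68.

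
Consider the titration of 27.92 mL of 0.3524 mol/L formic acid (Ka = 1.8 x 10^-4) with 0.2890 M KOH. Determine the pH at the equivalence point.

8.47

n(HCOOH) = 0.3524 x 0.02792 = 0.009839 mol; V(KOH) at equivalence = 0.009839/0.2890 = 0.03405 L.
At equivalence all the acid is converted to HCOO-; total volume = 0.02792 + 0.03405 = 0.06197 L, so [HCOO-] = 0.009839/0.06197 = 0.1588 M.
Kb = Kw/Ka = 1.0e-14 / 1.8 x 10^-4 = 5.56e-11.
[OH^-] = sqrt(Kb x [HCOO-]) = sqrt(5.56e-11 x 0.1588) = 2.97e-6 M.
pOH = 5.53, so pH = 14.00 - 5.53 = 8.47.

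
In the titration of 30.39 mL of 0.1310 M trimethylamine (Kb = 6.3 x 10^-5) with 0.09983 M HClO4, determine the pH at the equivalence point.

n((CH3)3N) = 0.1310 x 0.03039 = 0.003981 mol; V(HClO4) at equivalence = 0.003981/0.09983 = 0.03988 L.
At equivalence the base is fully converted to (CH3)3NH+; total volume = 0.07027 L, so [(CH3)3NH+] = 0.003981/0.07027 = 0.05666 M.
Ka((CH3)3NH+) = Kw/Kb = 1.0e-14 / 6.3 x 10^-5 = 1.59e-10.
[H^+] = sqrt(Ka x [(CH3)3NH+]) = sqrt(1.59e-10 x 0.05666) = 3.00e-6 M.
pH = -log(3.00e-6) = 5.52.

5.52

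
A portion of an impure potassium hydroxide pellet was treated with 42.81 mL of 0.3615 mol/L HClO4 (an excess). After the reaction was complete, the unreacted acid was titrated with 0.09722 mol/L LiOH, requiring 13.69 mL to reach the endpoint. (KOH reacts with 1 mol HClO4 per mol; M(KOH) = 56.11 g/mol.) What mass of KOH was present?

Total n(HClO4) added = 0.3615 x 0.04281 = 0.01548 mol.
n(LiOH) used = 0.09722 x 0.01369 = 0.001331 mol, which equals the excess n(HClO4).
So n(HClO4) consumed by the sample = 0.01548 - 0.001331 = 0.01414 mol.
n(KOH) = 0.01414 / 1 = 0.01414 mol.
mass = 0.01414 mol x 56.11 g/mol = 0.794 g.

0.794 g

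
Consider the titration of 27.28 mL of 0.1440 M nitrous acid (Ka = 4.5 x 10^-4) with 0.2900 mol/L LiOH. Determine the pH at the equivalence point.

8.17

n(HNO2) = 0.1440 x 0.02728 = 0.003928 mol; V(LiOH) at equivalence = 0.003928/0.2900 = 0.01355 L.
At equivalence all the acid is converted to NO2-; total volume = 0.02728 + 0.01355 = 0.04083 L, so [NO2-] = 0.003928/0.04083 = 0.09622 M.
Kb = Kw/Ka = 1.0e-14 / 4.5 x 10^-4 = 2.22e-11.
[OH^-] = sqrt(Kb x [NO2-]) = sqrt(2.22e-11 x 0.09622) = 1.46e-6 M.
pOH = 5.83, so pH = 14.00 - 5.83 = 8.17.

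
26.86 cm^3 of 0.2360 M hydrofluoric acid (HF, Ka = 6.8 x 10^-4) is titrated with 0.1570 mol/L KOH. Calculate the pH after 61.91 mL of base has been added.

12.58

n(acid) = 0.2360 x 0.02686 = 0.006339 mol; n(KOH) added = 0.1570 x 0.06191 = 0.009720 mol.
Base is in excess by 0.009720 - 0.006339 = 0.003381 mol in a total volume of 0.08877 L.
[OH^-] = 0.003381/0.08877 = 0.03809 M, so pOH = 1.42 and pH = 14.00 - 1.42 = 12.58.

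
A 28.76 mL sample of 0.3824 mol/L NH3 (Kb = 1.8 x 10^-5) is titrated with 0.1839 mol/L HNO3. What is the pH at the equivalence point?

5.08

n(NH3) = 0.3824 x 0.02876 = 0.01100 mol; V(HNO3) at equivalence = 0.01100/0.1839 = 0.05980 L.
At equivalence the base is fully converted to NH4+; total volume = 0.08856 L, so [NH4+] = 0.01100/0.08856 = 0.1242 M.
Ka(NH4+) = Kw/Kb = 1.0e-14 / 1.8 x 10^-5 = 5.56e-10.
[H^+] = sqrt(Ka x [NH4+]) = sqrt(5.56e-10 x 0.1242) = 8.31e-6 M.
pH = -log(8.31e-6) = 5.08.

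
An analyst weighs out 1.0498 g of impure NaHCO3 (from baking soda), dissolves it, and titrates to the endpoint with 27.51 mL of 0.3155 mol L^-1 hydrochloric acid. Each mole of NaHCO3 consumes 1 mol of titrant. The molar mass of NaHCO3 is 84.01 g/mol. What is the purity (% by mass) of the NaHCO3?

69.5%

n(HCl) = 0.3155 x 0.02751 = 0.008679 mol.
n(NaHCO3) = 0.008679 / 1 = 0.008679 mol.
mass of NaHCO3 = 0.008679 x 84.01 = 0.7292 g.
% purity = 0.7292 / 1.0498 x 100 = 69.5%.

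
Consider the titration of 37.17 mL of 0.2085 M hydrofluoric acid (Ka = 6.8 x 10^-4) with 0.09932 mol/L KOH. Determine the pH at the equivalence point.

8.00

n(HF) = 0.2085 x 0.03717 = 0.007750 mol; V(KOH) at equivalence = 0.007750/0.09932 = 0.07803 L.
At equivalence all the acid is converted to F-; total volume = 0.03717 + 0.07803 = 0.1152 L, so [F-] = 0.007750/0.1152 = 0.06727 M.
Kb = Kw/Ka = 1.0e-14 / 6.8 x 10^-4 = 1.47e-11.
[OH^-] = sqrt(Kb x [F-]) = sqrt(1.47e-11 x 0.06727) = 9.95e-7 M.
pOH = 6.00, so pH = 14.00 - 6.00 = 8.00.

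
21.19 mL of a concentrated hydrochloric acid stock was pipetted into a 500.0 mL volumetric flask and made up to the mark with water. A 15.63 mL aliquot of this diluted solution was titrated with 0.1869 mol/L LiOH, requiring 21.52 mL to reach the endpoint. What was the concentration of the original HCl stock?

n(LiOH) = 0.1869 x 0.02152 = 0.004022 mol.
n(HCl) in the aliquot = 0.004022 mol.
[diluted HCl] = 0.004022 / 0.01563 = 0.2573 M.
Dilution factor = 500.0/21.19 = 23.60, so [stock] = 0.2573 x 23.60 = 6.07 M.

6.07 M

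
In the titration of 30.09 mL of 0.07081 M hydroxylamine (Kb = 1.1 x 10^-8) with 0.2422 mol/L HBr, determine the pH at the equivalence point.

n(NH2OH) = 0.07081 x 0.03009 = 0.002131 mol; V(HBr) at equivalence = 0.002131/0.2422 = 0.008797 L.
At equivalence the base is fully converted to NH3OH+; total volume = 0.03889 L, so [NH3OH+] = 0.002131/0.03889 = 0.05479 M.
Ka(NH3OH+) = Kw/Kb = 1.0e-14 / 1.1 x 10^-8 = 9.09e-7.
[H^+] = sqrt(Ka x [NH3OH+]) = sqrt(9.09e-7 x 0.05479) = 0.000223 M.
pH = -log(0.000223) = 3.65.

3.65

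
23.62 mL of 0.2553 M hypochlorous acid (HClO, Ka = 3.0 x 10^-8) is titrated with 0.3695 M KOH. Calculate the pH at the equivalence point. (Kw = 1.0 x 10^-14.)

n(HClO) = 0.2553 x 0.02362 = 0.006030 mol; V(KOH) at equivalence = 0.006030/0.3695 = 0.01632 L.
At equivalence all the acid is converted to ClO-; total volume = 0.02362 + 0.01632 = 0.03994 L, so [ClO-] = 0.006030/0.03994 = 0.1510 M.
Kb = Kw/Ka = 1.0e-14 / 3.0 x 10^-8 = 3.33e-7.
[OH^-] = sqrt(Kb x [ClO-]) = sqrt(3.33e-7 x 0.1510) = 0.000224 M.
pOH = 3.65, so pH = 14.00 - 3.65 = 10.35.

10.35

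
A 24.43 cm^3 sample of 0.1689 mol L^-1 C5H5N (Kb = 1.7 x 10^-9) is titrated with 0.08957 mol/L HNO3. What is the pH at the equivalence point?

n(C5H5N) = 0.1689 x 0.02443 = 0.004126 mol; V(HNO3) at equivalence = 0.004126/0.08957 = 0.04607 L.
At equivalence the base is fully converted to C5H5NH+; total volume = 0.07050 L, so [C5H5NH+] = 0.004126/0.07050 = 0.05853 M.
Ka(C5H5NH+) = Kw/Kb = 1.0e-14 / 1.7 x 10^-9 = 5.88e-6.
[H^+] = sqrt(Ka x [C5H5NH+]) = sqrt(5.88e-6 x 0.05853) = 0.000587 M.
pH = -log(0.000587) = 3.23.

3.23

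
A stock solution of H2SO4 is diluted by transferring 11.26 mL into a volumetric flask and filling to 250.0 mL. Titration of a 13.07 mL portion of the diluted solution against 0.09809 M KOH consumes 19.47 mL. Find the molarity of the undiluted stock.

n(KOH) = 0.09809 x 0.01947 = 0.001910 mol.
n(H2SO4) in the aliquot = 0.001910 x 1/2 = 0.0009549 mol.
[diluted H2SO4] = 0.0009549 / 0.01307 = 0.07306 M.
Dilution factor = 250.0/11.26 = 22.20, so [stock] = 0.07306 x 22.20 = 1.62 M.

1.62 M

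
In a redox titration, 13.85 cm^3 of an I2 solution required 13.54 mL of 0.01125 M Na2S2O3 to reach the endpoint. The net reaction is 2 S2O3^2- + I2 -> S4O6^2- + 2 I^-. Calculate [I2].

n(Na2S2O3) = 0.01125 x 0.01354 = 0.0001523 mol.
From the balanced equation, 2 mol Na2S2O3 reacts with 1 mol I2, so n(I2) = 0.0001523 x 1/2 = 7.616e-5 mol.
[I2] = 7.616e-5 / 0.01385 L = 0.00550 M.

0.00550 M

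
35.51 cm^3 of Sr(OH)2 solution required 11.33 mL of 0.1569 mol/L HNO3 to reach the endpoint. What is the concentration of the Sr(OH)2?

0.0250 M

n(HNO3) delivered = 0.1569 x 0.01133 = 0.001778 mol.
The reaction is 1 Sr(OH)2 + 2 HNO3, so n(Sr(OH)2) = 0.001778 x 1/2 = 0.0008888 mol.
[Sr(OH)2] = 0.0008888 mol / 0.03551 L = 0.0250 M.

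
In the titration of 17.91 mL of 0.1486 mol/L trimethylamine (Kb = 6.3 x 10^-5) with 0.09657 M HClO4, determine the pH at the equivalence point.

n((CH3)3N) = 0.1486 x 0.01791 = 0.002661 mol; V(HClO4) at equivalence = 0.002661/0.09657 = 0.02756 L.
At equivalence the base is fully converted to (CH3)3NH+; total volume = 0.04547 L, so [(CH3)3NH+] = 0.002661/0.04547 = 0.05853 M.
Ka((CH3)3NH+) = Kw/Kb = 1.0e-14 / 6.3 x 10^-5 = 1.59e-10.
[H^+] = sqrt(Ka x [(CH3)3NH+]) = sqrt(1.59e-10 x 0.05853) = 3.05e-6 M.
pH = -log(3.05e-6) = 5.52.

5.52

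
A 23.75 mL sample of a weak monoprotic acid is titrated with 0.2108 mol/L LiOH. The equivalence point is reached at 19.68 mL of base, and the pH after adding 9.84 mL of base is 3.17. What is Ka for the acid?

9.84 mL is half of the equivalence volume, so this is the half-equivalence point where [HA] = [A^-].
At half-equivalence pH = pKa, so pKa = 3.17.
Ka = 10^(-3.17) = 6.8 x 10^-4.

6.8 x 10^-4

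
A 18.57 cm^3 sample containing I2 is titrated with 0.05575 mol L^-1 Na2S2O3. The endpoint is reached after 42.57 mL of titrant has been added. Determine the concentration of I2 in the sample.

0.0639 M

n(Na2S2O3) = 0.05575 x 0.04257 = 0.002373 mol.
From the balanced equation, 2 mol Na2S2O3 reacts with 1 mol I2, so n(I2) = 0.002373 x 1/2 = 0.001187 mol.
[I2] = 0.001187 / 0.01857 L = 0.0639 M.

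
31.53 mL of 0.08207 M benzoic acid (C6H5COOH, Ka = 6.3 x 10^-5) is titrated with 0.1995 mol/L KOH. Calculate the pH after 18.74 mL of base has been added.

12.36

n(acid) = 0.08207 x 0.03153 = 0.002588 mol; n(KOH) added = 0.1995 x 0.01874 = 0.003739 mol.
Base is in excess by 0.003739 - 0.002588 = 0.001151 mol in a total volume of 0.05027 L.
[OH^-] = 0.001151/0.05027 = 0.02290 M, so pOH = 1.64 and pH = 14.00 - 1.64 = 12.36.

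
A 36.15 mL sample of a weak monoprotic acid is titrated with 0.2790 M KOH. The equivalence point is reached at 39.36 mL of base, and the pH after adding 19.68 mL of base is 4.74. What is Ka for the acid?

19.68 mL is half of the equivalence volume, so this is the half-equivalence point where [HA] = [A^-].
At half-equivalence pH = pKa, so pKa = 4.74.
Ka = 10^(-4.74) = 1.8 x 10^-5.

1.8 x 10^-5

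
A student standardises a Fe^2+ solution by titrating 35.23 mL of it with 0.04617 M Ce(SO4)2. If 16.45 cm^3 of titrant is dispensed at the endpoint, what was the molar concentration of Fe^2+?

0.0216 M

n(Ce(SO4)2) = 0.04617 x 0.01645 = 0.0007595 mol.
From the balanced equation, 1 mol Ce(SO4)2 reacts with 1 mol Fe^2+, so n(Fe^2+) = 0.0007595 x 1/1 = 0.0007595 mol.
[Fe^2+] = 0.0007595 / 0.03523 L = 0.0216 M.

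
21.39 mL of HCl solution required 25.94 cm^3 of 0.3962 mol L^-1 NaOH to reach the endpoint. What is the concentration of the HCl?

n(NaOH) delivered = 0.3962 x 0.02594 = 0.01028 mol.
For a 1:1 reaction, n(HCl) = 0.01028 mol.
[HCl] = 0.01028 mol / 0.02139 L = 0.480 M.

0.480 M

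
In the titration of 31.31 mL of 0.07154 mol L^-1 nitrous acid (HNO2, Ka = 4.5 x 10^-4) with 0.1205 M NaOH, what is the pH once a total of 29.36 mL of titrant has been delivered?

12.33

n(acid) = 0.07154 x 0.03131 = 0.002240 mol; n(NaOH) added = 0.1205 x 0.02936 = 0.003538 mol.
Base is in excess by 0.003538 - 0.002240 = 0.001298 mol in a total volume of 0.06067 L.
[OH^-] = 0.001298/0.06067 = 0.02139 M, so pOH = 1.67 and pH = 14.00 - 1.67 = 12.33.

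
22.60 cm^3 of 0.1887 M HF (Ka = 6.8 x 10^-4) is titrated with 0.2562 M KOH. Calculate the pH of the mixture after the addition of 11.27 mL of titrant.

Initial n(HF) = 0.1887 x 0.02260 = 0.004265 mol.
n(KOH) added = 0.2562 x 0.01127 = 0.002887 mol, converting that many moles of HF to F-.
Remaining n(HF) = 0.001377 mol; n(F-) = 0.002887 mol.
By Henderson-Hasselbalch, pH = pKa + log([A^-]/[HA]) = 3.17 + log(0.002887/0.001377) = 3.17 + (+0.32) = 3.49.

3.49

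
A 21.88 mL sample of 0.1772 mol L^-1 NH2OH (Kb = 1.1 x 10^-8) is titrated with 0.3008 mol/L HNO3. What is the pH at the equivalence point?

n(NH2OH) = 0.1772 x 0.02188 = 0.003877 mol; V(HNO3) at equivalence = 0.003877/0.3008 = 0.01289 L.
At equivalence the base is fully converted to NH3OH+; total volume = 0.03477 L, so [NH3OH+] = 0.003877/0.03477 = 0.1115 M.
Ka(NH3OH+) = Kw/Kb = 1.0e-14 / 1.1 x 10^-8 = 9.09e-7.
[H^+] = sqrt(Ka x [NH3OH+]) = sqrt(9.09e-7 x 0.1115) = 0.000318 M.
pH = -log(0.000318) = 3.50.

3.50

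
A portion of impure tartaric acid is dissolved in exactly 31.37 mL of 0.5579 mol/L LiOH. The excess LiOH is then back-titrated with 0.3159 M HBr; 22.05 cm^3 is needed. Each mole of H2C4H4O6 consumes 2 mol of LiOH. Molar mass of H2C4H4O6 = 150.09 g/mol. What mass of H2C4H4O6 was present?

Total n(LiOH) added = 0.5579 x 0.03137 = 0.01750 mol.
n(HBr) used = 0.3159 x 0.02205 = 0.006966 mol, which equals the excess n(LiOH).
So n(LiOH) consumed by the sample = 0.01750 - 0.006966 = 0.01054 mol.
n(H2C4H4O6) = 0.01054 / 2 = 0.005268 mol.
mass = 0.005268 mol x 150.09 g/mol = 0.791 g.

0.791 g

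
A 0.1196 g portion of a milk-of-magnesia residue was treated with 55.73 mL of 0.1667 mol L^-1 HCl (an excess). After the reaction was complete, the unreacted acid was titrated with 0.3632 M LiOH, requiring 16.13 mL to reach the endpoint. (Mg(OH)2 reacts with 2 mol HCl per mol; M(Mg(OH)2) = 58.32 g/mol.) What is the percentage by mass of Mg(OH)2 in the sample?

83.7%

Total n(HCl) added = 0.1667 x 0.05573 = 0.009290 mol.
n(LiOH) used = 0.3632 x 0.01613 = 0.005858 mol, which equals the excess n(HCl).
So n(HCl) consumed by the sample = 0.009290 - 0.005858 = 0.003432 mol.
n(Mg(OH)2) = 0.003432 / 2 = 0.001716 mol.
mass Mg(OH)2 = 0.001716 x 58.32 = 0.1001 g, so %Mg(OH)2 = 0.1001/0.1196 x 100 = 83.7%.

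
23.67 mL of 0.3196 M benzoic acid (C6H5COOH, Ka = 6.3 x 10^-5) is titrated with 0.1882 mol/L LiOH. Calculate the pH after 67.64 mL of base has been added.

n(acid) = 0.3196 x 0.02367 = 0.007565 mol; n(LiOH) added = 0.1882 x 0.06764 = 0.01273 mol.
Base is in excess by 0.01273 - 0.007565 = 0.005165 mol in a total volume of 0.09131 L.
[OH^-] = 0.005165/0.09131 = 0.05656 M, so pOH = 1.25 and pH = 14.00 - 1.25 = 12.75.

12.75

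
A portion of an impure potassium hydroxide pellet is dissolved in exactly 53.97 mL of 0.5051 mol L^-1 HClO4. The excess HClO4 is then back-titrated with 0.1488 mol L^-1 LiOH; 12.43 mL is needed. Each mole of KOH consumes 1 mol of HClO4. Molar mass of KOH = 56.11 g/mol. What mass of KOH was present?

Total n(HClO4) added = 0.5051 x 0.05397 = 0.02726 mol.
n(LiOH) used = 0.1488 x 0.01243 = 0.001850 mol, which equals the excess n(HClO4).
So n(HClO4) consumed by the sample = 0.02726 - 0.001850 = 0.02541 mol.
n(KOH) = 0.02541 / 1 = 0.02541 mol.
mass = 0.02541 mol x 56.11 g/mol = 1.43 g.

1.43 g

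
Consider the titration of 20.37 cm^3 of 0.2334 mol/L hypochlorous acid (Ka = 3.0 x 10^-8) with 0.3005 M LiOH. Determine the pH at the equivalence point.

10.32

n(HClO) = 0.2334 x 0.02037 = 0.004754 mol; V(LiOH) at equivalence = 0.004754/0.3005 = 0.01582 L.
At equivalence all the acid is converted to ClO-; total volume = 0.02037 + 0.01582 = 0.03619 L, so [ClO-] = 0.004754/0.03619 = 0.1314 M.
Kb = Kw/Ka = 1.0e-14 / 3.0 x 10^-8 = 3.33e-7.
[OH^-] = sqrt(Kb x [ClO-]) = sqrt(3.33e-7 x 0.1314) = 0.000209 M.
pOH = 3.68, so pH = 14.00 - 3.68 = 10.32.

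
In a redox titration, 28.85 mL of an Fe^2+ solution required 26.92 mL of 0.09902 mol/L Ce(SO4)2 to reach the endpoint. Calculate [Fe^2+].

0.0924 M

n(Ce(SO4)2) = 0.09902 x 0.02692 = 0.002666 mol.
From the balanced equation, 1 mol Ce(SO4)2 reacts with 1 mol Fe^2+, so n(Fe^2+) = 0.002666 x 1/1 = 0.002666 mol.
[Fe^2+] = 0.002666 / 0.02885 L = 0.0924 M.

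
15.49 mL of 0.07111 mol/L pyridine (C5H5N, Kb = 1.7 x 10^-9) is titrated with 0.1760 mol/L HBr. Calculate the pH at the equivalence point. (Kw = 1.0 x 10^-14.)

n(C5H5N) = 0.07111 x 0.01549 = 0.001101 mol; V(HBr) at equivalence = 0.001101/0.1760 = 0.006258 L.
At equivalence the base is fully converted to C5H5NH+; total volume = 0.02175 L, so [C5H5NH+] = 0.001101/0.02175 = 0.05065 M.
Ka(C5H5NH+) = Kw/Kb = 1.0e-14 / 1.7 x 10^-9 = 5.88e-6.
[H^+] = sqrt(Ka x [C5H5NH+]) = sqrt(5.88e-6 x 0.05065) = 0.000546 M.
pH = -log(0.000546) = 3.26.

3.26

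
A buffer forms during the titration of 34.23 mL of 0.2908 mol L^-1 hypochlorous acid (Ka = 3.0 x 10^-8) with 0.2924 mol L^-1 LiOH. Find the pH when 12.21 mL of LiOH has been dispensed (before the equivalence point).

Initial n(HClO) = 0.2908 x 0.03423 = 0.009954 mol.
n(LiOH) added = 0.2924 x 0.01221 = 0.003570 mol, converting that many moles of HClO to ClO-.
Remaining n(HClO) = 0.006384 mol; n(ClO-) = 0.003570 mol.
By Henderson-Hasselbalch, pH = pKa + log([A^-]/[HA]) = 7.52 + log(0.003570/0.006384) = 7.52 + (-0.25) = 7.27.

7.27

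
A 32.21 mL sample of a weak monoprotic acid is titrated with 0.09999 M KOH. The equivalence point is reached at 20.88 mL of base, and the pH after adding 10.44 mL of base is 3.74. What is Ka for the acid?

10.44 mL is half of the equivalence volume, so this is the half-equivalence point where [HA] = [A^-].
At half-equivalence pH = pKa, so pKa = 3.74.
Ka = 10^(-3.74) = 1.8 x 10^-4.

1.8 x 10^-4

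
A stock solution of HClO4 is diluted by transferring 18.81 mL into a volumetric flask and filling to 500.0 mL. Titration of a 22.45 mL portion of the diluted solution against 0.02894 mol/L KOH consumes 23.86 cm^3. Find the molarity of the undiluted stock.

n(KOH) = 0.02894 x 0.02386 = 0.0006905 mol.
n(HClO4) in the aliquot = 0.0006905 mol.
[diluted HClO4] = 0.0006905 / 0.02245 = 0.03076 M.
Dilution factor = 500.0/18.81 = 26.58, so [stock] = 0.03076 x 26.58 = 0.818 M.

0.818 M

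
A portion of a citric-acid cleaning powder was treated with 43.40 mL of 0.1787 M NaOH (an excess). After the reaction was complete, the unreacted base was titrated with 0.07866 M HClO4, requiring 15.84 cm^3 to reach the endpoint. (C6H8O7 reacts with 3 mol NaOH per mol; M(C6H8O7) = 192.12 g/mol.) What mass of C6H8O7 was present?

0.417 g

Total n(NaOH) added = 0.1787 x 0.04340 = 0.007756 mol.
n(HClO4) used = 0.07866 x 0.01584 = 0.001246 mol, which equals the excess n(NaOH).
So n(NaOH) consumed by the sample = 0.007756 - 0.001246 = 0.006510 mol.
n(C6H8O7) = 0.006510 / 3 = 0.002170 mol.
mass = 0.002170 mol x 192.12 g/mol = 0.417 g.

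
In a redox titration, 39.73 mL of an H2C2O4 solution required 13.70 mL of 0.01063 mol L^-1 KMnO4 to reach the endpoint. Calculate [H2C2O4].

n(KMnO4) = 0.01063 x 0.01370 = 0.0001456 mol.
From the balanced equation, 2 mol KMnO4 reacts with 5 mol H2C2O4, so n(H2C2O4) = 0.0001456 x 5/2 = 0.0003641 mol.
[H2C2O4] = 0.0003641 / 0.03973 L = 0.00916 M.

0.00916 M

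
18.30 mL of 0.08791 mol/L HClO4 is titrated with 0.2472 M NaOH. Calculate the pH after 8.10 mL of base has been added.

12.17

n(acid) = 0.08791 x 0.01830 = 0.001609 mol; n(NaOH) added = 0.2472 x 0.008100 = 0.002002 mol.
Base is in excess by 0.002002 - 0.001609 = 0.0003936 mol in a total volume of 0.02640 L.
[OH^-] = 0.0003936/0.02640 = 0.01491 M, so pOH = 1.83 and pH = 14.00 - 1.83 = 12.17.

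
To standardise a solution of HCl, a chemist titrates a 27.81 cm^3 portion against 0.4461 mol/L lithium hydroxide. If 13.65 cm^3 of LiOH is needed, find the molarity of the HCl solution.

n(LiOH) delivered = 0.4461 x 0.01365 = 0.006089 mol.
For a 1:1 reaction, n(HCl) = 0.006089 mol.
[HCl] = 0.006089 mol / 0.02781 L = 0.219 M.

0.219 M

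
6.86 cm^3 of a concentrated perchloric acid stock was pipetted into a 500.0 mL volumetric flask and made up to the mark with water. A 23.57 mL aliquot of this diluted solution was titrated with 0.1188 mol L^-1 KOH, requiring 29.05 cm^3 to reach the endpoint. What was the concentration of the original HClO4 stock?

10.7 M

n(KOH) = 0.1188 x 0.02905 = 0.003451 mol.
n(HClO4) in the aliquot = 0.003451 mol.
[diluted HClO4] = 0.003451 / 0.02357 = 0.1464 M.
Dilution factor = 500.0/6.860 = 72.89, so [stock] = 0.1464 x 72.89 = 10.7 M.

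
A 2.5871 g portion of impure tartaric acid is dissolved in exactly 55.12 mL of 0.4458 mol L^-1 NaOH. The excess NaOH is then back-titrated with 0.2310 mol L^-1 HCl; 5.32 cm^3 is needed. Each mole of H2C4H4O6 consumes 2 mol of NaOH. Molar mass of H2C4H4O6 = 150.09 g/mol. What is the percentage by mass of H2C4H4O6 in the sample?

Total n(NaOH) added = 0.4458 x 0.05512 = 0.02457 mol.
n(HCl) used = 0.2310 x 0.005320 = 0.001229 mol, which equals the excess n(NaOH).
So n(NaOH) consumed by the sample = 0.02457 - 0.001229 = 0.02334 mol.
n(H2C4H4O6) = 0.02334 / 2 = 0.01167 mol.
mass H2C4H4O6 = 0.01167 x 150.09 = 1.752 g, so %H2C4H4O6 = 1.752/2.5871 x 100 = 67.7%.

67.7%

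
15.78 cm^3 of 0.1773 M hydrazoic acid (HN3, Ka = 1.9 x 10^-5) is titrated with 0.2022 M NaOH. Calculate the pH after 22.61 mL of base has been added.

n(acid) = 0.1773 x 0.01578 = 0.002798 mol; n(NaOH) added = 0.2022 x 0.02261 = 0.004572 mol.
Base is in excess by 0.004572 - 0.002798 = 0.001774 mol in a total volume of 0.03839 L.
[OH^-] = 0.001774/0.03839 = 0.04621 M, so pOH = 1.34 and pH = 14.00 - 1.34 = 12.66.

12.66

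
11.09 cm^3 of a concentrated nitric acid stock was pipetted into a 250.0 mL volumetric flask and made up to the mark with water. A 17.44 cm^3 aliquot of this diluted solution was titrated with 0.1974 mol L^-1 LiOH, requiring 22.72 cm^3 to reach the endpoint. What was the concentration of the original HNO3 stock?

5.80 M

n(LiOH) = 0.1974 x 0.02272 = 0.004485 mol.
n(HNO3) in the aliquot = 0.004485 mol.
[diluted HNO3] = 0.004485 / 0.01744 = 0.2572 M.
Dilution factor = 250.0/11.09 = 22.54, so [stock] = 0.2572 x 22.54 = 5.80 M.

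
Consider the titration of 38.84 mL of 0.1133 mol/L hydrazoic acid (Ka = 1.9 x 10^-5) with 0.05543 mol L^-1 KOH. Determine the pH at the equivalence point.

n(HN3) = 0.1133 x 0.03884 = 0.004401 mol; V(KOH) at equivalence = 0.004401/0.05543 = 0.07939 L.
At equivalence all the acid is converted to N3-; total volume = 0.03884 + 0.07939 = 0.1182 L, so [N3-] = 0.004401/0.1182 = 0.03722 M.
Kb = Kw/Ka = 1.0e-14 / 1.9 x 10^-5 = 5.26e-10.
[OH^-] = sqrt(Kb x [N3-]) = sqrt(5.26e-10 x 0.03722) = 4.43e-6 M.
pOH = 5.35, so pH = 14.00 - 5.35 = 8.65.

8.65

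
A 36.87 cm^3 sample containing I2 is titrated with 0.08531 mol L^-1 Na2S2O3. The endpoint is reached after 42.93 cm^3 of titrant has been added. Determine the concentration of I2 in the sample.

0.0497 M

n(Na2S2O3) = 0.08531 x 0.04293 = 0.003662 mol.
From the balanced equation, 2 mol Na2S2O3 reacts with 1 mol I2, so n(I2) = 0.003662 x 1/2 = 0.001831 mol.
[I2] = 0.001831 / 0.03687 L = 0.0497 M.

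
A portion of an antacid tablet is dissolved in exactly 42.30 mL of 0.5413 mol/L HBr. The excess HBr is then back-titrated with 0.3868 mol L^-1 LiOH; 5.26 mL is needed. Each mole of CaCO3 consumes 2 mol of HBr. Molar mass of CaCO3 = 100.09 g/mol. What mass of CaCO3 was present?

Total n(HBr) added = 0.5413 x 0.04230 = 0.02290 mol.
n(LiOH) used = 0.3868 x 0.005260 = 0.002035 mol, which equals the excess n(HBr).
So n(HBr) consumed by the sample = 0.02290 - 0.002035 = 0.02086 mol.
n(CaCO3) = 0.02086 / 2 = 0.01043 mol.
mass = 0.01043 mol x 100.09 g/mol = 1.04 g.

1.04 g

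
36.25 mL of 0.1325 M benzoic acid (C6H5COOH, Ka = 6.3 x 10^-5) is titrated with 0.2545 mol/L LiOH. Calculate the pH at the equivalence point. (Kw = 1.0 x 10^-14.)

8.57

n(C6H5COOH) = 0.1325 x 0.03625 = 0.004803 mol; V(LiOH) at equivalence = 0.004803/0.2545 = 0.01887 L.
At equivalence all the acid is converted to C6H5COO-; total volume = 0.03625 + 0.01887 = 0.05512 L, so [C6H5COO-] = 0.004803/0.05512 = 0.08714 M.
Kb = Kw/Ka = 1.0e-14 / 6.3 x 10^-5 = 1.59e-10.
[OH^-] = sqrt(Kb x [C6H5COO-]) = sqrt(1.59e-10 x 0.08714) = 3.72e-6 M.
pOH = 5.43, so pH = 14.00 - 5.43 = 8.57.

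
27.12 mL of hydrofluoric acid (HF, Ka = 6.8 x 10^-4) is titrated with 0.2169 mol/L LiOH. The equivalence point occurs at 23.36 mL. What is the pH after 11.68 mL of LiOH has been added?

3.17

11.68 mL is exactly half the equivalence volume (23.36/2), i.e. the half-equivalence point.
There, n(HA) = n(A^-), so pH = pKa = -log(6.8 x 10^-4) = 3.17.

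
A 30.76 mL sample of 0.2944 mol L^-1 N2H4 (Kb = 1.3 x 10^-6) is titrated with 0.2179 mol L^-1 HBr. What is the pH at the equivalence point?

4.51

n(N2H4) = 0.2944 x 0.03076 = 0.009056 mol; V(HBr) at equivalence = 0.009056/0.2179 = 0.04156 L.
At equivalence the base is fully converted to N2H5+; total volume = 0.07232 L, so [N2H5+] = 0.009056/0.07232 = 0.1252 M.
Ka(N2H5+) = Kw/Kb = 1.0e-14 / 1.3 x 10^-6 = 7.69e-9.
[H^+] = sqrt(Ka x [N2H5+]) = sqrt(7.69e-9 x 0.1252) = 3.10e-5 M.
pH = -log(3.10e-5) = 4.51.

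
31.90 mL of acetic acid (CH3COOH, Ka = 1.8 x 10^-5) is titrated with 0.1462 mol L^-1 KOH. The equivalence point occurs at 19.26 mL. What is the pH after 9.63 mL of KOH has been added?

9.63 mL is exactly half the equivalence volume (19.26/2), i.e. the half-equivalence point.
There, n(HA) = n(A^-), so pH = pKa = -log(1.8 x 10^-5) = 4.74.

4.74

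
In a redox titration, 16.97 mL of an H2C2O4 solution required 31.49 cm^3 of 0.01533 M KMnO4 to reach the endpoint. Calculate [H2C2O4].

0.0711 M

n(KMnO4) = 0.01533 x 0.03149 = 0.0004827 mol.
From the balanced equation, 2 mol KMnO4 reacts with 5 mol H2C2O4, so n(H2C2O4) = 0.0004827 x 5/2 = 0.001207 mol.
[H2C2O4] = 0.001207 / 0.01697 L = 0.0711 M.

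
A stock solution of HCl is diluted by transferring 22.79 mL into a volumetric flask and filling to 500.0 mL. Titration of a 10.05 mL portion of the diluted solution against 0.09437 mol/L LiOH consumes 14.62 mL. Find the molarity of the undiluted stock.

3.01 M

n(LiOH) = 0.09437 x 0.01462 = 0.001380 mol.
n(HCl) in the aliquot = 0.001380 mol.
[diluted HCl] = 0.001380 / 0.01005 = 0.1373 M.
Dilution factor = 500.0/22.79 = 21.94, so [stock] = 0.1373 x 21.94 = 3.01 M.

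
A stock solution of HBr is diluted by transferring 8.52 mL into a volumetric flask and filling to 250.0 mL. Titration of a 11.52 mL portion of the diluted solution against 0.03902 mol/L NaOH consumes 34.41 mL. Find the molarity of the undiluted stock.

3.42 M

n(NaOH) = 0.03902 x 0.03441 = 0.001343 mol.
n(HBr) in the aliquot = 0.001343 mol.
[diluted HBr] = 0.001343 / 0.01152 = 0.1166 M.
Dilution factor = 250.0/8.520 = 29.34, so [stock] = 0.1166 x 29.34 = 3.42 M.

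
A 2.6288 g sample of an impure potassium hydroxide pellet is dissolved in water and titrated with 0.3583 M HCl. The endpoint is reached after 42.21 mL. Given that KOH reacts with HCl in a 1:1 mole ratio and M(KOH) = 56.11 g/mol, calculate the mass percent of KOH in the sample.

32.3%

n(HCl) = 0.3583 x 0.04221 = 0.01512 mol.
n(KOH) = 0.01512 / 1 = 0.01512 mol.
mass of KOH = 0.01512 x 56.11 = 0.8486 g.
% purity = 0.8486 / 2.6288 x 100 = 32.3%.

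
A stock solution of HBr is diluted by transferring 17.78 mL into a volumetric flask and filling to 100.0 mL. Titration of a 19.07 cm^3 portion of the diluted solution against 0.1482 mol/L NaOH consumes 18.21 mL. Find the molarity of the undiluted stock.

0.796 M

n(NaOH) = 0.1482 x 0.01821 = 0.002699 mol.
n(HBr) in the aliquot = 0.002699 mol.
[diluted HBr] = 0.002699 / 0.01907 = 0.1415 M.
Dilution factor = 100.0/17.78 = 5.624, so [stock] = 0.1415 x 5.624 = 0.796 M.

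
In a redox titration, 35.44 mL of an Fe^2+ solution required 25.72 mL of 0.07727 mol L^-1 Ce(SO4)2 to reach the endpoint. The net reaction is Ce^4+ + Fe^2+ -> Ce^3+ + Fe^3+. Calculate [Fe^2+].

0.0561 M

n(Ce(SO4)2) = 0.07727 x 0.02572 = 0.001987 mol.
From the balanced equation, 1 mol Ce(SO4)2 reacts with 1 mol Fe^2+, so n(Fe^2+) = 0.001987 x 1/1 = 0.001987 mol.
[Fe^2+] = 0.001987 / 0.03544 L = 0.0561 M.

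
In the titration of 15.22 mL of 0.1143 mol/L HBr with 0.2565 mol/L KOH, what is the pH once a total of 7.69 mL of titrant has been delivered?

n(acid) = 0.1143 x 0.01522 = 0.001740 mol; n(KOH) added = 0.2565 x 0.007690 = 0.001972 mol.
Base is in excess by 0.001972 - 0.001740 = 0.0002328 mol in a total volume of 0.02291 L.
[OH^-] = 0.0002328/0.02291 = 0.01016 M, so pOH = 1.99 and pH = 14.00 - 1.99 = 12.01.

12.01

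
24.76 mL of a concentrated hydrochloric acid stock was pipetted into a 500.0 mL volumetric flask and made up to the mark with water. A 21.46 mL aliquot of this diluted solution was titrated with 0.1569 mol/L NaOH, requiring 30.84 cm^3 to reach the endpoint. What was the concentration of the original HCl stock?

4.55 M

n(NaOH) = 0.1569 x 0.03084 = 0.004839 mol.
n(HCl) in the aliquot = 0.004839 mol.
[diluted HCl] = 0.004839 / 0.02146 = 0.2255 M.
Dilution factor = 500.0/24.76 = 20.19, so [stock] = 0.2255 x 20.19 = 4.55 M.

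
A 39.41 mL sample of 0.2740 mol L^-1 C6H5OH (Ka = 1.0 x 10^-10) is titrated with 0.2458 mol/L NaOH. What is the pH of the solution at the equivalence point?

n(C6H5OH) = 0.2740 x 0.03941 = 0.01080 mol; V(NaOH) at equivalence = 0.01080/0.2458 = 0.04393 L.
At equivalence all the acid is converted to C6H5O-; total volume = 0.03941 + 0.04393 = 0.08334 L, so [C6H5O-] = 0.01080/0.08334 = 0.1296 M.
Kb = Kw/Ka = 1.0e-14 / 1.0 x 10^-10 = 0.000100.
[OH^-] = sqrt(Kb x [C6H5O-]) = sqrt(0.000100 x 0.1296) = 0.00360 M.
pOH = 2.44, so pH = 14.00 - 2.44 = 11.56.

11.56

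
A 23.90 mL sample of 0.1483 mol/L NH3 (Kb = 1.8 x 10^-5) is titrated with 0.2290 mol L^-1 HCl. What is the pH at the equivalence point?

5.15

n(NH3) = 0.1483 x 0.02390 = 0.003544 mol; V(HCl) at equivalence = 0.003544/0.2290 = 0.01548 L.
At equivalence the base is fully converted to NH4+; total volume = 0.03938 L, so [NH4+] = 0.003544/0.03938 = 0.09001 M.
Ka(NH4+) = Kw/Kb = 1.0e-14 / 1.8 x 10^-5 = 5.56e-10.
[H^+] = sqrt(Ka x [NH4+]) = sqrt(5.56e-10 x 0.09001) = 7.07e-6 M.
pH = -log(7.07e-6) = 5.15.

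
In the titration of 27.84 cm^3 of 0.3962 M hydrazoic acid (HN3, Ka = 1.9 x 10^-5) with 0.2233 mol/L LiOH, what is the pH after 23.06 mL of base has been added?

4.66

Initial n(HN3) = 0.3962 x 0.02784 = 0.01103 mol.
n(LiOH) added = 0.2233 x 0.02306 = 0.005149 mol, converting that many moles of HN3 to N3-.
Remaining n(HN3) = 0.005881 mol; n(N3-) = 0.005149 mol.
By Henderson-Hasselbalch, pH = pKa + log([A^-]/[HA]) = 4.72 + log(0.005149/0.005881) = 4.72 + (-0.06) = 4.66.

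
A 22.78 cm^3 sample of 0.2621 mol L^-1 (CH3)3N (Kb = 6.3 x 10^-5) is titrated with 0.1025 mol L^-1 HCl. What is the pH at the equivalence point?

n((CH3)3N) = 0.2621 x 0.02278 = 0.005971 mol; V(HCl) at equivalence = 0.005971/0.1025 = 0.05825 L.
At equivalence the base is fully converted to (CH3)3NH+; total volume = 0.08103 L, so [(CH3)3NH+] = 0.005971/0.08103 = 0.07368 M.
Ka((CH3)3NH+) = Kw/Kb = 1.0e-14 / 6.3 x 10^-5 = 1.59e-10.
[H^+] = sqrt(Ka x [(CH3)3NH+]) = sqrt(1.59e-10 x 0.07368) = 3.42e-6 M.
pH = -log(3.42e-6) = 5.47.

5.47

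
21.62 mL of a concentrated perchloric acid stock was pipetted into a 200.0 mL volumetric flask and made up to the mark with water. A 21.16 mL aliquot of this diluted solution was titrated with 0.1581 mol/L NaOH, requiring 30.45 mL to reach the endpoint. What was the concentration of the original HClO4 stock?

2.10 M

n(NaOH) = 0.1581 x 0.03045 = 0.004814 mol.
n(HClO4) in the aliquot = 0.004814 mol.
[diluted HClO4] = 0.004814 / 0.02116 = 0.2275 M.
Dilution factor = 200.0/21.62 = 9.251, so [stock] = 0.2275 x 9.251 = 2.10 M.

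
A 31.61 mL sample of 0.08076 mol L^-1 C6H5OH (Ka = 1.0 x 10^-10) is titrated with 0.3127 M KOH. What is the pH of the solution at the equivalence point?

11.40

n(C6H5OH) = 0.08076 x 0.03161 = 0.002553 mol; V(KOH) at equivalence = 0.002553/0.3127 = 0.008164 L.
At equivalence all the acid is converted to C6H5O-; total volume = 0.03161 + 0.008164 = 0.03977 L, so [C6H5O-] = 0.002553/0.03977 = 0.06418 M.
Kb = Kw/Ka = 1.0e-14 / 1.0 x 10^-10 = 0.000100.
[OH^-] = sqrt(Kb x [C6H5O-]) = sqrt(0.000100 x 0.06418) = 0.00253 M.
pOH = 2.60, so pH = 14.00 - 2.60 = 11.40.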